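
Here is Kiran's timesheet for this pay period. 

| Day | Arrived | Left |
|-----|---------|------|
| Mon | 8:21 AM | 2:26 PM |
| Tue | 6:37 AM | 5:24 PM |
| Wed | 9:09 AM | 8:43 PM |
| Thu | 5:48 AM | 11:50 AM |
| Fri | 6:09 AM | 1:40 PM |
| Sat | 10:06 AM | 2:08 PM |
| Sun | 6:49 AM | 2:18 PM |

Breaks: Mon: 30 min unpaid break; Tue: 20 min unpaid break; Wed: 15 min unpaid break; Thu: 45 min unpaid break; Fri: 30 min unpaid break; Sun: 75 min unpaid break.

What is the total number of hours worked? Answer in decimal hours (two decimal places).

49.92 hours

Mon: 8:21 AM–2:26 PM = 6 h 5 min; less 30 min break → 5 h 35 min
Tue: 6:37 AM–5:24 PM = 10 h 47 min; less 20 min break → 10 h 27 min
Wed: 9:09 AM–8:43 PM = 11 h 34 min; less 15 min break → 11 h 19 min
Thu: 5:48 AM–11:50 AM = 6 h 2 min; less 45 min break → 5 h 17 min
Fri: 6:09 AM–1:40 PM = 7 h 31 min; less 30 min break → 7 h 1 min
Sat: 10:06 AM–2:08 PM = 4 h 2 min
Sun: 6:49 AM–2:18 PM = 7 h 29 min; less 75 min break → 6 h 14 min
Total: 5 h 35 min + 10 h 27 min + 11 h 19 min + 5 h 17 min + 7 h 1 min + 4 h 2 min + 6 h 14 min = 49 h 55 min.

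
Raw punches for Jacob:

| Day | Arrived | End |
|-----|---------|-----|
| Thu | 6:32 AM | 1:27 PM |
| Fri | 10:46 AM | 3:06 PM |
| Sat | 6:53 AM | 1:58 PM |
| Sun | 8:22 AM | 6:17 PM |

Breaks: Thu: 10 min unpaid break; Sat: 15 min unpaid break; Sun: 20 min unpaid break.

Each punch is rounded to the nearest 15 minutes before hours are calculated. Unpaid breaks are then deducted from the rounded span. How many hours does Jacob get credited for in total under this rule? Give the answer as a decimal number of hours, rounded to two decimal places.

27.50 hours

Thu: in 6:32 AM→6:30 AM, out 1:27 PM→1:30 PM; 7 h 0 min − 10 min = 6 h 50 min
Fri: in 10:46 AM→10:45 AM, out 3:06 PM→3:00 PM; 4 h 15 min
Sat: in 6:53 AM→7:00 AM, out 1:58 PM→2:00 PM; 7 h 0 min − 15 min = 6 h 45 min
Sun: in 8:22 AM→8:15 AM, out 6:17 PM→6:15 PM; 10 h 0 min − 20 min = 9 h 40 min
Total credited: 27 h 30 min.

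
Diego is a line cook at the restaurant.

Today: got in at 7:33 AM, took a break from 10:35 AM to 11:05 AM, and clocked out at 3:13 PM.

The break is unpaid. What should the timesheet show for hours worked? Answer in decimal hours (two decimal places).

7.17 hours

Today: 7:33 AM–3:13 PM = 7 h 40 min; less 30 min break → 7 h 10 min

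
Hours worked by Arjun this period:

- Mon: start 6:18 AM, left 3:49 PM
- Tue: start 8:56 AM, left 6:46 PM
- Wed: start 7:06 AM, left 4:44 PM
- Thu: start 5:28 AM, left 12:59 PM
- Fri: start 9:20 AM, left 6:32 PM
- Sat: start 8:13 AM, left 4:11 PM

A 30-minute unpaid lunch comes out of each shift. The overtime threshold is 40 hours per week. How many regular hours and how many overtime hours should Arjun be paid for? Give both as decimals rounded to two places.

Mon: 6:18 AM–3:49 PM = 9 h 31 min; less 30 min break → 9 h 1 min
Tue: 8:56 AM–6:46 PM = 9 h 50 min; less 30 min break → 9 h 20 min
Wed: 7:06 AM–4:44 PM = 9 h 38 min; less 30 min break → 9 h 8 min
Thu: 5:28 AM–12:59 PM = 7 h 31 min; less 30 min break → 7 h 1 min
Fri: 9:20 AM–6:32 PM = 9 h 12 min; less 30 min break → 8 h 42 min
Sat: 8:13 AM–4:11 PM = 7 h 58 min; less 30 min break → 7 h 28 min
Total worked: 50 h 40 min = 50.67 h.
Threshold 40 h → overtime 10 h 40 min, regular 40 h 0 min.

Regular 40.00 hours, overtime 10.67 hours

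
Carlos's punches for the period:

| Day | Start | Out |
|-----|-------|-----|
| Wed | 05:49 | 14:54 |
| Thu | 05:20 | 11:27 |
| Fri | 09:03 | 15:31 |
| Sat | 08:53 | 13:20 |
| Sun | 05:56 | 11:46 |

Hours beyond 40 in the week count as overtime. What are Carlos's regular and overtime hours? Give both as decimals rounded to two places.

Wed: 05:49–14:54 = 9 h 5 min
Thu: 05:20–11:27 = 6 h 7 min
Fri: 09:03–15:31 = 6 h 28 min
Sat: 08:53–13:20 = 4 h 27 min
Sun: 05:56–11:46 = 5 h 50 min
Total worked: 31 h 57 min = 31.95 h.
Threshold 40 h → overtime 0 h 0 min, regular 31 h 57 min.

Regular 31.95 hours, overtime 0.00 hours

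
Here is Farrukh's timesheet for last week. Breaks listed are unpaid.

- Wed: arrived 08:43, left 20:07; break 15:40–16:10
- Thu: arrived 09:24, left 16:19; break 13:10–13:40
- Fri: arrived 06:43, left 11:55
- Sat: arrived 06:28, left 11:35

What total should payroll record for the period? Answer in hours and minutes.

Wed: 08:43–20:07 = 11 h 24 min; less 30 min break → 10 h 54 min
Thu: 09:24–16:19 = 6 h 55 min; less 30 min break → 6 h 25 min
Fri: 06:43–11:55 = 5 h 12 min
Sat: 06:28–11:35 = 5 h 7 min
Total: 10 h 54 min + 6 h 25 min + 5 h 12 min + 5 h 7 min = 27 h 38 min.

27 h 38 min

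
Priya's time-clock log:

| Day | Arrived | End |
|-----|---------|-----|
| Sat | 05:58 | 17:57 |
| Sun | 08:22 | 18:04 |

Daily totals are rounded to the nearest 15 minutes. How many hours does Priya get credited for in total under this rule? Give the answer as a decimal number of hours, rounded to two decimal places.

Sat: 05:58–17:57 = 11 h 59 min → rounds to 12 h 0 min
Sun: 08:22–18:04 = 9 h 42 min → rounds to 9 h 45 min
Total credited: 21 h 45 min.

21.75 hours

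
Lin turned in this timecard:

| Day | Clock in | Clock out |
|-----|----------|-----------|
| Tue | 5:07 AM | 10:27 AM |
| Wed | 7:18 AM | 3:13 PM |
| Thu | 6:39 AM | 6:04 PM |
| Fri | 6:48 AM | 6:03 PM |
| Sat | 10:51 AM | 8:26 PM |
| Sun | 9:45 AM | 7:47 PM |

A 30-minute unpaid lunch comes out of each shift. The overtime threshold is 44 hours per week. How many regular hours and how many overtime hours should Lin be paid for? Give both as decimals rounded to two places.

Tue: 5:07 AM–10:27 AM = 5 h 20 min; less 30 min break → 4 h 50 min
Wed: 7:18 AM–3:13 PM = 7 h 55 min; less 30 min break → 7 h 25 min
Thu: 6:39 AM–6:04 PM = 11 h 25 min; less 30 min break → 10 h 55 min
Fri: 6:48 AM–6:03 PM = 11 h 15 min; less 30 min break → 10 h 45 min
Sat: 10:51 AM–8:26 PM = 9 h 35 min; less 30 min break → 9 h 5 min
Sun: 9:45 AM–7:47 PM = 10 h 2 min; less 30 min break → 9 h 32 min
Total worked: 52 h 32 min = 52.53 h.
Threshold 44 h → overtime 8 h 32 min, regular 44 h 0 min.

Regular 44.00 hours, overtime 8.53 hours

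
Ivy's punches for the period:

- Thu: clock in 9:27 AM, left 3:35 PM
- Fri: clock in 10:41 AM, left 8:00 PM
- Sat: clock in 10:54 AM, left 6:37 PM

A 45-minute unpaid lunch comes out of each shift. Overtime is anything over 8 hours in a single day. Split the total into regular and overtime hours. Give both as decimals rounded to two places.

Regular 20.35 hours, overtime 0.57 hours

Thu: 9:27 AM–3:35 PM = 6 h 8 min; less 45 min break → 5 h 23 min
Fri: 10:41 AM–8:00 PM = 9 h 19 min; less 45 min break → 8 h 34 min
Sat: 10:54 AM–6:37 PM = 7 h 43 min; less 45 min break → 6 h 58 min
Thu reg 5 h 23 min / OT 0 h 0 min; Fri reg 8 h 0 min / OT 0 h 34 min; Sat reg 6 h 58 min / OT 0 h 0 min.
Totals: regular 20 h 21 min, overtime 0 h 34 min.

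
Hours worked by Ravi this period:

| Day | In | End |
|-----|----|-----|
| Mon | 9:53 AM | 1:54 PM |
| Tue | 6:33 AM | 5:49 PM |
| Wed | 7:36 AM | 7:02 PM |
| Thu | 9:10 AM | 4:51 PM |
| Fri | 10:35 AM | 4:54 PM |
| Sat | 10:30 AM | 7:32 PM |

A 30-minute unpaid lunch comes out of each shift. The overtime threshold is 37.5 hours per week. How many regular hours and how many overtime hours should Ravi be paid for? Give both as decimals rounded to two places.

Mon: 9:53 AM–1:54 PM = 4 h 1 min; less 30 min break → 3 h 31 min
Tue: 6:33 AM–5:49 PM = 11 h 16 min; less 30 min break → 10 h 46 min
Wed: 7:36 AM–7:02 PM = 11 h 26 min; less 30 min break → 10 h 56 min
Thu: 9:10 AM–4:51 PM = 7 h 41 min; less 30 min break → 7 h 11 min
Fri: 10:35 AM–4:54 PM = 6 h 19 min; less 30 min break → 5 h 49 min
Sat: 10:30 AM–7:32 PM = 9 h 2 min; less 30 min break → 8 h 32 min
Total worked: 46 h 45 min = 46.75 h.
Threshold 37.5 h → overtime 9 h 15 min, regular 37 h 30 min.

Regular 37.50 hours, overtime 9.25 hours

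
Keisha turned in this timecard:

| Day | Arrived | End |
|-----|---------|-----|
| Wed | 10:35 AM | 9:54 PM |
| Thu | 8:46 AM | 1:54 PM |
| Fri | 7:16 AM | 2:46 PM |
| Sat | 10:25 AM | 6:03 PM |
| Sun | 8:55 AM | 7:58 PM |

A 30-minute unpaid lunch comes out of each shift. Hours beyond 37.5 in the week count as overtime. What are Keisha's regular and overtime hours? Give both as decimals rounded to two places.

Regular 37.50 hours, overtime 2.63 hours

Wed: 10:35 AM–9:54 PM = 11 h 19 min; less 30 min break → 10 h 49 min
Thu: 8:46 AM–1:54 PM = 5 h 8 min; less 30 min break → 4 h 38 min
Fri: 7:16 AM–2:46 PM = 7 h 30 min; less 30 min break → 7 h 0 min
Sat: 10:25 AM–6:03 PM = 7 h 38 min; less 30 min break → 7 h 8 min
Sun: 8:55 AM–7:58 PM = 11 h 3 min; less 30 min break → 10 h 33 min
Total worked: 40 h 8 min = 40.13 h.
Threshold 37.5 h → overtime 2 h 38 min, regular 37 h 30 min.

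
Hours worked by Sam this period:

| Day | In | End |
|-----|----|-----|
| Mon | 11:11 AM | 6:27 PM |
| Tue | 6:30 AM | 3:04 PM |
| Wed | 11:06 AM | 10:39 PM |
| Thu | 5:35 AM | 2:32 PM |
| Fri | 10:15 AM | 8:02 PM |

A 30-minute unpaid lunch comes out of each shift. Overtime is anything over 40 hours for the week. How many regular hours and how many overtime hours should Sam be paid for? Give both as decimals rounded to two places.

Mon: 11:11 AM–6:27 PM = 7 h 16 min; less 30 min break → 6 h 46 min
Tue: 6:30 AM–3:04 PM = 8 h 34 min; less 30 min break → 8 h 4 min
Wed: 11:06 AM–10:39 PM = 11 h 33 min; less 30 min break → 11 h 3 min
Thu: 5:35 AM–2:32 PM = 8 h 57 min; less 30 min break → 8 h 27 min
Fri: 10:15 AM–8:02 PM = 9 h 47 min; less 30 min break → 9 h 17 min
Total worked: 43 h 37 min = 43.62 h.
Threshold 40 h → overtime 3 h 37 min, regular 40 h 0 min.

Regular 40.00 hours, overtime 3.62 hours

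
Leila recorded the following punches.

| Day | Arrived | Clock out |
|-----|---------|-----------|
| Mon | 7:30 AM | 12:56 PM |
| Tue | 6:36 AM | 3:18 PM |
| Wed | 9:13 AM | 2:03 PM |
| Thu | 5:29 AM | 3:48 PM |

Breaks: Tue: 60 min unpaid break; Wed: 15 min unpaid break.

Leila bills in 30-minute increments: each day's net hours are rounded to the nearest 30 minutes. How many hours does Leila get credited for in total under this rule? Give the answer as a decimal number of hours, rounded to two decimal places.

Mon: 7:30 AM–12:56 PM = 5 h 26 min → rounds to 5 h 30 min
Tue: 6:36 AM–3:18 PM = 8 h 42 min − 60 min = 7 h 42 min → rounds to 7 h 30 min
Wed: 9:13 AM–2:03 PM = 4 h 50 min − 15 min = 4 h 35 min → rounds to 4 h 30 min
Thu: 5:29 AM–3:48 PM = 10 h 19 min → rounds to 10 h 30 min
Total credited: 28 h 0 min.

28.00 hours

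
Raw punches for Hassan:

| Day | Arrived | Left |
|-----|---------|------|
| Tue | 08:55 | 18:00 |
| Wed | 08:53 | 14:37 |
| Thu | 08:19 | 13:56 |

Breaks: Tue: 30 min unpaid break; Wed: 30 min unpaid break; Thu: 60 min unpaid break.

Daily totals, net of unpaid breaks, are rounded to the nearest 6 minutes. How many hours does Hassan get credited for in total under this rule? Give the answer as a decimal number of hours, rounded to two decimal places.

18.40 hours

Tue: 08:55–18:00 = 9 h 5 min − 30 min = 8 h 35 min → rounds to 8 h 36 min
Wed: 08:53–14:37 = 5 h 44 min − 30 min = 5 h 14 min → rounds to 5 h 12 min
Thu: 08:19–13:56 = 5 h 37 min − 60 min = 4 h 37 min → rounds to 4 h 36 min
Total credited: 18 h 24 min.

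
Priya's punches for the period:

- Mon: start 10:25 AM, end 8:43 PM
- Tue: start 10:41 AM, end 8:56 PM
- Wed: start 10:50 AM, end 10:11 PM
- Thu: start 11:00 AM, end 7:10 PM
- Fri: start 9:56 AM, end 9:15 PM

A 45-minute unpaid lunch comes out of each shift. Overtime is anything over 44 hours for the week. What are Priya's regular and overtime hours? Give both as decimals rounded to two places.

Regular 44.00 hours, overtime 3.63 hours

Mon: 10:25 AM–8:43 PM = 10 h 18 min; less 45 min break → 9 h 33 min
Tue: 10:41 AM–8:56 PM = 10 h 15 min; less 45 min break → 9 h 30 min
Wed: 10:50 AM–10:11 PM = 11 h 21 min; less 45 min break → 10 h 36 min
Thu: 11:00 AM–7:10 PM = 8 h 10 min; less 45 min break → 7 h 25 min
Fri: 9:56 AM–9:15 PM = 11 h 19 min; less 45 min break → 10 h 34 min
Total worked: 47 h 38 min = 47.63 h.
Threshold 44 h → overtime 3 h 38 min, regular 44 h 0 min.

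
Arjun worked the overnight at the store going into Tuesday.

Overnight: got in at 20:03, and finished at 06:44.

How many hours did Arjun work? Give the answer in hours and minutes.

10 h 41 min

Overnight: 20:03 → midnight = 3 h 57 min; midnight → 06:44 = 6 h 44 min; span 10 h 41 min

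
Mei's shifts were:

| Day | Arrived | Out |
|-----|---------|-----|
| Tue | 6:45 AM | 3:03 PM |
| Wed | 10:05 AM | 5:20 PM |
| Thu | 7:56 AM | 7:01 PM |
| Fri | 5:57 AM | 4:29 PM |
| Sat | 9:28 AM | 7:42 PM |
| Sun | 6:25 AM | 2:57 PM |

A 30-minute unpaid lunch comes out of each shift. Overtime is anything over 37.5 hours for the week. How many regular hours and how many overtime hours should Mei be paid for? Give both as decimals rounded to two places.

Tue: 6:45 AM–3:03 PM = 8 h 18 min; less 30 min break → 7 h 48 min
Wed: 10:05 AM–5:20 PM = 7 h 15 min; less 30 min break → 6 h 45 min
Thu: 7:56 AM–7:01 PM = 11 h 5 min; less 30 min break → 10 h 35 min
Fri: 5:57 AM–4:29 PM = 10 h 32 min; less 30 min break → 10 h 2 min
Sat: 9:28 AM–7:42 PM = 10 h 14 min; less 30 min break → 9 h 44 min
Sun: 6:25 AM–2:57 PM = 8 h 32 min; less 30 min break → 8 h 2 min
Total worked: 52 h 56 min = 52.93 h.
Threshold 37.5 h → overtime 15 h 26 min, regular 37 h 30 min.

Regular 37.50 hours, overtime 15.43 hours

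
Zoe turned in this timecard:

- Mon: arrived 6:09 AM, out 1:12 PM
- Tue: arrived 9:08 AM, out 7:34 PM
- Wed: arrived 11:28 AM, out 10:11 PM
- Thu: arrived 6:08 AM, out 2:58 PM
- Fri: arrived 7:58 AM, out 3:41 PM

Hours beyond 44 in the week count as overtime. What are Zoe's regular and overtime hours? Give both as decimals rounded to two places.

Mon: 6:09 AM–1:12 PM = 7 h 3 min
Tue: 9:08 AM–7:34 PM = 10 h 26 min
Wed: 11:28 AM–10:11 PM = 10 h 43 min
Thu: 6:08 AM–2:58 PM = 8 h 50 min
Fri: 7:58 AM–3:41 PM = 7 h 43 min
Total worked: 44 h 45 min = 44.75 h.
Threshold 44 h → overtime 0 h 45 min, regular 44 h 0 min.

Regular 44.00 hours, overtime 0.75 hours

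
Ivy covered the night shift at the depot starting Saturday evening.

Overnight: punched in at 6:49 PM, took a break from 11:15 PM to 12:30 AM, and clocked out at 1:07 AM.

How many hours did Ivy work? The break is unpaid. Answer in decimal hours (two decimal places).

5.05 hours

Overnight: 6:49 PM → midnight = 5 h 11 min; midnight → 1:07 AM = 1 h 7 min; span 6 h 18 min; less 75 min break → 5 h 3 min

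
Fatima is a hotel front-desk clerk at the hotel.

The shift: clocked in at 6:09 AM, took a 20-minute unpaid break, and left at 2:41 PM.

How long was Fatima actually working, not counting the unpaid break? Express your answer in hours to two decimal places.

The shift: 6:09 AM–2:41 PM = 8 h 32 min; less 20 min break → 8 h 12 min

8.20 hours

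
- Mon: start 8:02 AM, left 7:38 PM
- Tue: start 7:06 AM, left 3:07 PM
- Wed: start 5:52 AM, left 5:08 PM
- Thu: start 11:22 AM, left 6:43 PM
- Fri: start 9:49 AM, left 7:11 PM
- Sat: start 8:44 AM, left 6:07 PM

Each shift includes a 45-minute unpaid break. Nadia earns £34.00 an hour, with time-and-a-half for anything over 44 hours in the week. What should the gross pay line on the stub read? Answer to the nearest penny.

Mon: 8:02 AM–7:38 PM = 11 h 36 min; less 45 min break → 10 h 51 min
Tue: 7:06 AM–3:07 PM = 8 h 1 min; less 45 min break → 7 h 16 min
Wed: 5:52 AM–5:08 PM = 11 h 16 min; less 45 min break → 10 h 31 min
Thu: 11:22 AM–6:43 PM = 7 h 21 min; less 45 min break → 6 h 36 min
Fri: 9:49 AM–7:11 PM = 9 h 22 min; less 45 min break → 8 h 37 min
Sat: 8:44 AM–6:07 PM = 9 h 23 min; less 45 min break → 8 h 38 min
Total worked: 52 h 29 min = 3149 min.
Regular 44 h 0 min = 2640 min at £34.00/h; overtime 8 h 29 min = 509 min at £51.00/h.
Pay = (2640 × £34.00 + 509 × £51.00) ÷ 60 = £1928.65.

£1928.65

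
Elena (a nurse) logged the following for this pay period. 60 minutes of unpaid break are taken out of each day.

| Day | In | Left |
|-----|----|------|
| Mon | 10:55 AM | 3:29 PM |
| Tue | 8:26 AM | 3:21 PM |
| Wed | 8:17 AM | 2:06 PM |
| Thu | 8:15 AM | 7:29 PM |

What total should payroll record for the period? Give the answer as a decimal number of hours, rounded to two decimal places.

24.53 hours

Mon: 10:55 AM–3:29 PM = 4 h 34 min; less 60 min break → 3 h 34 min
Tue: 8:26 AM–3:21 PM = 6 h 55 min; less 60 min break → 5 h 55 min
Wed: 8:17 AM–2:06 PM = 5 h 49 min; less 60 min break → 4 h 49 min
Thu: 8:15 AM–7:29 PM = 11 h 14 min; less 60 min break → 10 h 14 min
Total: 3 h 34 min + 5 h 55 min + 4 h 49 min + 10 h 14 min = 24 h 32 min.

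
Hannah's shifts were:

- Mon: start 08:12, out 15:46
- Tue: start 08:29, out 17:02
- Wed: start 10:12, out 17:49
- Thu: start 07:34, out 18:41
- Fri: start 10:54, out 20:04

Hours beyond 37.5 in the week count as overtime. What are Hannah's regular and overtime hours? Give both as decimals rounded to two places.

Mon: 08:12–15:46 = 7 h 34 min
Tue: 08:29–17:02 = 8 h 33 min
Wed: 10:12–17:49 = 7 h 37 min
Thu: 07:34–18:41 = 11 h 7 min
Fri: 10:54–20:04 = 9 h 10 min
Total worked: 44 h 1 min = 44.02 h.
Threshold 37.5 h → overtime 6 h 31 min, regular 37 h 30 min.

Regular 37.50 hours, overtime 6.52 hours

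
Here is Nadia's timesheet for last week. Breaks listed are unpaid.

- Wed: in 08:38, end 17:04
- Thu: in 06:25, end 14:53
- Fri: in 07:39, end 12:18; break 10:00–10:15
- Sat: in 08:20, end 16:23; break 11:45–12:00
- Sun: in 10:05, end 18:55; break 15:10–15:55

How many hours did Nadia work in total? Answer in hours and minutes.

37 h 11 min

Wed: 08:38–17:04 = 8 h 26 min
Thu: 06:25–14:53 = 8 h 28 min
Fri: 07:39–12:18 = 4 h 39 min; less 15 min break → 4 h 24 min
Sat: 08:20–16:23 = 8 h 3 min; less 15 min break → 7 h 48 min
Sun: 10:05–18:55 = 8 h 50 min; less 45 min break → 8 h 5 min
Total: 8 h 26 min + 8 h 28 min + 4 h 24 min + 7 h 48 min + 8 h 5 min = 37 h 11 min.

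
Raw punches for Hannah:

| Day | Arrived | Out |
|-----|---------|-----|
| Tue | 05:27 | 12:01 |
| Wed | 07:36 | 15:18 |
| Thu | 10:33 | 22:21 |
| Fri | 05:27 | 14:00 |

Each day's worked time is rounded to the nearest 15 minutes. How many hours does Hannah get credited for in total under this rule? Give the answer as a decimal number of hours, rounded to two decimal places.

34.50 hours

Tue: 05:27–12:01 = 6 h 34 min → rounds to 6 h 30 min
Wed: 07:36–15:18 = 7 h 42 min → rounds to 7 h 45 min
Thu: 10:33–22:21 = 11 h 48 min → rounds to 11 h 45 min
Fri: 05:27–14:00 = 8 h 33 min → rounds to 8 h 30 min
Total credited: 34 h 30 min.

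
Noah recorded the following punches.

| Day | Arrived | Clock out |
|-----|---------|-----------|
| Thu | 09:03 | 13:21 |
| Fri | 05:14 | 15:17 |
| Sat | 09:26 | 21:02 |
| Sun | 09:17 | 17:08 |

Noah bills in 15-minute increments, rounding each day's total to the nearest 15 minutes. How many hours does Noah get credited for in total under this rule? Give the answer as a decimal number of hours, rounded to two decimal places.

Thu: 09:03–13:21 = 4 h 18 min → rounds to 4 h 15 min
Fri: 05:14–15:17 = 10 h 3 min → rounds to 10 h 0 min
Sat: 09:26–21:02 = 11 h 36 min → rounds to 11 h 30 min
Sun: 09:17–17:08 = 7 h 51 min → rounds to 7 h 45 min
Total credited: 33 h 30 min.

33.50 hours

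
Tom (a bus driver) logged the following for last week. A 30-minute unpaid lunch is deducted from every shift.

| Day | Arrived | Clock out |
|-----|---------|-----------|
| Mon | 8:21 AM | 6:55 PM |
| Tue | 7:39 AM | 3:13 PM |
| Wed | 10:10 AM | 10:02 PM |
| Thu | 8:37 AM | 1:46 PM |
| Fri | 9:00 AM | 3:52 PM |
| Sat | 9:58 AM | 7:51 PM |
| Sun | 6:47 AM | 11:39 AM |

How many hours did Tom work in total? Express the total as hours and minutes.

Mon: 8:21 AM–6:55 PM = 10 h 34 min; less 30 min break → 10 h 4 min
Tue: 7:39 AM–3:13 PM = 7 h 34 min; less 30 min break → 7 h 4 min
Wed: 10:10 AM–10:02 PM = 11 h 52 min; less 30 min break → 11 h 22 min
Thu: 8:37 AM–1:46 PM = 5 h 9 min; less 30 min break → 4 h 39 min
Fri: 9:00 AM–3:52 PM = 6 h 52 min; less 30 min break → 6 h 22 min
Sat: 9:58 AM–7:51 PM = 9 h 53 min; less 30 min break → 9 h 23 min
Sun: 6:47 AM–11:39 AM = 4 h 52 min; less 30 min break → 4 h 22 min
Total: 10 h 4 min + 7 h 4 min + 11 h 22 min + 4 h 39 min + 6 h 22 min + 9 h 23 min + 4 h 22 min = 53 h 16 min.

53 h 16 min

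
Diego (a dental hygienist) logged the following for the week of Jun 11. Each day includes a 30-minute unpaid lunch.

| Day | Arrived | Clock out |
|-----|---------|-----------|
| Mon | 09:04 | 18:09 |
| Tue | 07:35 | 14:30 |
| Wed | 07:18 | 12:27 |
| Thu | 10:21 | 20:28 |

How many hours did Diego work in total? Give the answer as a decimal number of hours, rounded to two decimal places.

Mon: 09:04–18:09 = 9 h 5 min; less 30 min break → 8 h 35 min
Tue: 07:35–14:30 = 6 h 55 min; less 30 min break → 6 h 25 min
Wed: 07:18–12:27 = 5 h 9 min; less 30 min break → 4 h 39 min
Thu: 10:21–20:28 = 10 h 7 min; less 30 min break → 9 h 37 min
Total: 8 h 35 min + 6 h 25 min + 4 h 39 min + 9 h 37 min = 29 h 16 min.

29.27 hours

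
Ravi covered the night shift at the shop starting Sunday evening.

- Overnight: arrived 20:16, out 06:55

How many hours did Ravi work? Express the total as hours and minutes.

Overnight: 20:16 → midnight = 3 h 44 min; midnight → 06:55 = 6 h 55 min; span 10 h 39 min

10 h 39 min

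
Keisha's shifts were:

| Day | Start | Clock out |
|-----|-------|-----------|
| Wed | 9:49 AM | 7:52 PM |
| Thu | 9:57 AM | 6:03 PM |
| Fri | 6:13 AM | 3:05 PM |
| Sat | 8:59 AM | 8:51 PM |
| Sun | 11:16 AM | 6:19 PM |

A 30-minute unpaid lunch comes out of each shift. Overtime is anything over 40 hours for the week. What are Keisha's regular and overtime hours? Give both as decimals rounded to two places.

Wed: 9:49 AM–7:52 PM = 10 h 3 min; less 30 min break → 9 h 33 min
Thu: 9:57 AM–6:03 PM = 8 h 6 min; less 30 min break → 7 h 36 min
Fri: 6:13 AM–3:05 PM = 8 h 52 min; less 30 min break → 8 h 22 min
Sat: 8:59 AM–8:51 PM = 11 h 52 min; less 30 min break → 11 h 22 min
Sun: 11:16 AM–6:19 PM = 7 h 3 min; less 30 min break → 6 h 33 min
Total worked: 43 h 26 min = 43.43 h.
Threshold 40 h → overtime 3 h 26 min, regular 40 h 0 min.

Regular 40.00 hours, overtime 3.43 hours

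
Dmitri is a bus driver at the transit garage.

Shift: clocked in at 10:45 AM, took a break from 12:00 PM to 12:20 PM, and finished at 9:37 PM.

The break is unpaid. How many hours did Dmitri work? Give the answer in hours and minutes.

Shift: 10:45 AM–9:37 PM = 10 h 52 min; less 20 min break → 10 h 32 min

10 h 32 min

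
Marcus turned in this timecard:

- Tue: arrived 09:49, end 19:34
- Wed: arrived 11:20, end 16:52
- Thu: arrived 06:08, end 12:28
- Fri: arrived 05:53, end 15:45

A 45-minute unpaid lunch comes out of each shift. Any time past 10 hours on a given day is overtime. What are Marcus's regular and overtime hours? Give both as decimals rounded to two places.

Regular 28.48 hours, overtime 0.00 hours

Tue: 09:49–19:34 = 9 h 45 min; less 45 min break → 9 h 0 min
Wed: 11:20–16:52 = 5 h 32 min; less 45 min break → 4 h 47 min
Thu: 06:08–12:28 = 6 h 20 min; less 45 min break → 5 h 35 min
Fri: 05:53–15:45 = 9 h 52 min; less 45 min break → 9 h 7 min
Tue reg 9 h 0 min / OT 0 h 0 min; Wed reg 4 h 47 min / OT 0 h 0 min; Thu reg 5 h 35 min / OT 0 h 0 min; Fri reg 9 h 7 min / OT 0 h 0 min.
Totals: regular 28 h 29 min, overtime 0 h 0 min.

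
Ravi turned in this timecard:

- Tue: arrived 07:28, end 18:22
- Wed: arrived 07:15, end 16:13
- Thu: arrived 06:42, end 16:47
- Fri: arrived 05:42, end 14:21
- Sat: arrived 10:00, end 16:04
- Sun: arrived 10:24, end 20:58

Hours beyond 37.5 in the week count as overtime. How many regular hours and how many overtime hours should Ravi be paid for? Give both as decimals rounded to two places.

Regular 37.50 hours, overtime 17.73 hours

Tue: 07:28–18:22 = 10 h 54 min
Wed: 07:15–16:13 = 8 h 58 min
Thu: 06:42–16:47 = 10 h 5 min
Fri: 05:42–14:21 = 8 h 39 min
Sat: 10:00–16:04 = 6 h 4 min
Sun: 10:24–20:58 = 10 h 34 min
Total worked: 55 h 14 min = 55.23 h.
Threshold 37.5 h → overtime 17 h 44 min, regular 37 h 30 min.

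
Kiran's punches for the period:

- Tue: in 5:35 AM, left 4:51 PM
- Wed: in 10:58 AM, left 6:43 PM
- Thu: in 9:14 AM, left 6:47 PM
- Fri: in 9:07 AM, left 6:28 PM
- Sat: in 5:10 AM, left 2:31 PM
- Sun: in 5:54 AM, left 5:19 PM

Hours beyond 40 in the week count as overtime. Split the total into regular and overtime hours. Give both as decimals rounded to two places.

Tue: 5:35 AM–4:51 PM = 11 h 16 min
Wed: 10:58 AM–6:43 PM = 7 h 45 min
Thu: 9:14 AM–6:47 PM = 9 h 33 min
Fri: 9:07 AM–6:28 PM = 9 h 21 min
Sat: 5:10 AM–2:31 PM = 9 h 21 min
Sun: 5:54 AM–5:19 PM = 11 h 25 min
Total worked: 58 h 41 min = 58.68 h.
Threshold 40 h → overtime 18 h 41 min, regular 40 h 0 min.

Regular 40.00 hours, overtime 18.68 hours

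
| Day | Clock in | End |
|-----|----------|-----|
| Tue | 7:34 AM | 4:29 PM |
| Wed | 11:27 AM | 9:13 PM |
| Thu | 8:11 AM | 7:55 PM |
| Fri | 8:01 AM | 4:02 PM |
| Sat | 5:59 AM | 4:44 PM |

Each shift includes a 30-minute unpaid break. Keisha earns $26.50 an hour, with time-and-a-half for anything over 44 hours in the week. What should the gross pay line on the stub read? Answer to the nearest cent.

$1272.66

Tue: 7:34 AM–4:29 PM = 8 h 55 min; less 30 min break → 8 h 25 min
Wed: 11:27 AM–9:13 PM = 9 h 46 min; less 30 min break → 9 h 16 min
Thu: 8:11 AM–7:55 PM = 11 h 44 min; less 30 min break → 11 h 14 min
Fri: 8:01 AM–4:02 PM = 8 h 1 min; less 30 min break → 7 h 31 min
Sat: 5:59 AM–4:44 PM = 10 h 45 min; less 30 min break → 10 h 15 min
Total worked: 46 h 41 min = 2801 min.
Regular 44 h 0 min = 2640 min at $26.50/h; overtime 2 h 41 min = 161 min at $39.75/h.
Pay = (2640 × $26.50 + 161 × $39.75) ÷ 60 = $1272.66.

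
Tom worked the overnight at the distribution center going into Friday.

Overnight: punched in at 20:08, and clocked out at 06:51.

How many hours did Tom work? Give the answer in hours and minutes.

10 h 43 min

Overnight: 20:08 → midnight = 3 h 52 min; midnight → 06:51 = 6 h 51 min; span 10 h 43 min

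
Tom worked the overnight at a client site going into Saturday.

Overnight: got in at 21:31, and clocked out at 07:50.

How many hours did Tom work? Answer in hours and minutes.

Overnight: 21:31 → midnight = 2 h 29 min; midnight → 07:50 = 7 h 50 min; span 10 h 19 min

10 h 19 min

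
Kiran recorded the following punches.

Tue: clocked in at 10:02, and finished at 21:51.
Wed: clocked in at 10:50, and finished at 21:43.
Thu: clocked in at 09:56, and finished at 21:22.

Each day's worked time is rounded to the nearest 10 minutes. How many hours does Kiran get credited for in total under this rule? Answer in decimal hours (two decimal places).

34.17 hours

Tue: 10:02–21:51 = 11 h 49 min → rounds to 11 h 50 min
Wed: 10:50–21:43 = 10 h 53 min → rounds to 10 h 50 min
Thu: 09:56–21:22 = 11 h 26 min → rounds to 11 h 30 min
Total credited: 34 h 10 min.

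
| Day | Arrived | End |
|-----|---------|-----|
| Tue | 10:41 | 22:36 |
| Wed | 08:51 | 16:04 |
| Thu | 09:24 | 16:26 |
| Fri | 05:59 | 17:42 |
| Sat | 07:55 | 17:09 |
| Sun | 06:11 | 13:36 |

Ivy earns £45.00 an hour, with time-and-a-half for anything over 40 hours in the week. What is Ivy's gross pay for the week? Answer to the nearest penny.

Tue: 10:41–22:36 = 11 h 55 min
Wed: 08:51–16:04 = 7 h 13 min
Thu: 09:24–16:26 = 7 h 2 min
Fri: 05:59–17:42 = 11 h 43 min
Sat: 07:55–17:09 = 9 h 14 min
Sun: 06:11–13:36 = 7 h 25 min
Total worked: 54 h 32 min = 3272 min.
Regular 40 h 0 min = 2400 min at £45.00/h; overtime 14 h 32 min = 872 min at £67.50/h.
Pay = (2400 × £45.00 + 872 × £67.50) ÷ 60 = £2781.00.

£2781.00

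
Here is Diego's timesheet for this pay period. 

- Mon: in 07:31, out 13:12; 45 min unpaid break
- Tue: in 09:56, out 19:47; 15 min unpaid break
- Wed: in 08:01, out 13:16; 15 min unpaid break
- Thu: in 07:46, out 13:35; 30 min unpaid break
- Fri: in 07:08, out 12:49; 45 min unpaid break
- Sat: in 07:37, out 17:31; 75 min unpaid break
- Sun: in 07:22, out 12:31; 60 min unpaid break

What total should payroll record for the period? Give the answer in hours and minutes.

42 h 35 min

Mon: 07:31–13:12 = 5 h 41 min; less 45 min break → 4 h 56 min
Tue: 09:56–19:47 = 9 h 51 min; less 15 min break → 9 h 36 min
Wed: 08:01–13:16 = 5 h 15 min; less 15 min break → 5 h 0 min
Thu: 07:46–13:35 = 5 h 49 min; less 30 min break → 5 h 19 min
Fri: 07:08–12:49 = 5 h 41 min; less 45 min break → 4 h 56 min
Sat: 07:37–17:31 = 9 h 54 min; less 75 min break → 8 h 39 min
Sun: 07:22–12:31 = 5 h 9 min; less 60 min break → 4 h 9 min
Total: 4 h 56 min + 9 h 36 min + 5 h 0 min + 5 h 19 min + 4 h 56 min + 8 h 39 min + 4 h 9 min = 42 h 35 min.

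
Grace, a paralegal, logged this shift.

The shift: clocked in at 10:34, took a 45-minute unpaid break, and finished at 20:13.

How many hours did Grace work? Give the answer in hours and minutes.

8 h 54 min

The shift: 10:34–20:13 = 9 h 39 min; less 45 min break → 8 h 54 min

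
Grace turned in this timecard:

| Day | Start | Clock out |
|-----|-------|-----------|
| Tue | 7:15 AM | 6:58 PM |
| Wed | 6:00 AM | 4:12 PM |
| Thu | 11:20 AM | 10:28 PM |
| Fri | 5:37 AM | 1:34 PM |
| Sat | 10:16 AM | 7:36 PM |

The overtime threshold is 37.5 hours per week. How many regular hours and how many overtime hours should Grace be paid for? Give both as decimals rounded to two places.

Tue: 7:15 AM–6:58 PM = 11 h 43 min
Wed: 6:00 AM–4:12 PM = 10 h 12 min
Thu: 11:20 AM–10:28 PM = 11 h 8 min
Fri: 5:37 AM–1:34 PM = 7 h 57 min
Sat: 10:16 AM–7:36 PM = 9 h 20 min
Total worked: 50 h 20 min = 50.33 h.
Threshold 37.5 h → overtime 12 h 50 min, regular 37 h 30 min.

Regular 37.50 hours, overtime 12.83 hours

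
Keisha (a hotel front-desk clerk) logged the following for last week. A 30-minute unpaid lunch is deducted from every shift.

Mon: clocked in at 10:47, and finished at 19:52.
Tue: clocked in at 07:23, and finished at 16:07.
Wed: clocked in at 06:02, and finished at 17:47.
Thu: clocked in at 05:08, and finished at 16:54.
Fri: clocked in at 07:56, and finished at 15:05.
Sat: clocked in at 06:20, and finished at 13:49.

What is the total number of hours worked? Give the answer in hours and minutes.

Mon: 10:47–19:52 = 9 h 5 min; less 30 min break → 8 h 35 min
Tue: 07:23–16:07 = 8 h 44 min; less 30 min break → 8 h 14 min
Wed: 06:02–17:47 = 11 h 45 min; less 30 min break → 11 h 15 min
Thu: 05:08–16:54 = 11 h 46 min; less 30 min break → 11 h 16 min
Fri: 07:56–15:05 = 7 h 9 min; less 30 min break → 6 h 39 min
Sat: 06:20–13:49 = 7 h 29 min; less 30 min break → 6 h 59 min
Total: 8 h 35 min + 8 h 14 min + 11 h 15 min + 11 h 16 min + 6 h 39 min + 6 h 59 min = 52 h 58 min.

52 h 58 min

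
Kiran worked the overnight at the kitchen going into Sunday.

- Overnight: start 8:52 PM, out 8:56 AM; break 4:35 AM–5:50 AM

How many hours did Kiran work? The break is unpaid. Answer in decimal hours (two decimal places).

Overnight: 8:52 PM → midnight = 3 h 8 min; midnight → 8:56 AM = 8 h 56 min; span 12 h 4 min; less 75 min break → 10 h 49 min

10.82 hours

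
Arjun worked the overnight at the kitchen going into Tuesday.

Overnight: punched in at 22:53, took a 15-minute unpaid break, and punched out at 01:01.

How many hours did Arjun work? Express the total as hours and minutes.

Overnight: 22:53 → midnight = 1 h 7 min; midnight → 01:01 = 1 h 1 min; span 2 h 8 min; less 15 min break → 1 h 53 min

1 h 53 min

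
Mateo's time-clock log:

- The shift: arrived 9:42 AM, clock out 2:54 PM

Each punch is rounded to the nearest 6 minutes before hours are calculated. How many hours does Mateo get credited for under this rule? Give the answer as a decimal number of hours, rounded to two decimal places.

The shift: in 9:42 AM→9:42 AM, out 2:54 PM→2:54 PM; 5 h 12 min

5.20 hours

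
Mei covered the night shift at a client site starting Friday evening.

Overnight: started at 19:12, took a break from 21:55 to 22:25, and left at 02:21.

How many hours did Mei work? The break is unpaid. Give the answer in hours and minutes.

6 h 39 min

Overnight: 19:12 → midnight = 4 h 48 min; midnight → 02:21 = 2 h 21 min; span 7 h 9 min; less 30 min break → 6 h 39 min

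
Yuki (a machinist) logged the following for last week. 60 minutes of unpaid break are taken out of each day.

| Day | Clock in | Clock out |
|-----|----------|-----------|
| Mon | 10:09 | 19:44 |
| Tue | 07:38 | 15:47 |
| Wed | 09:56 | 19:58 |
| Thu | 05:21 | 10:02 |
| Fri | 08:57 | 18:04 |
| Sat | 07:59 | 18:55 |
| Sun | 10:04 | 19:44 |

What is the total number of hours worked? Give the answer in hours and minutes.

Mon: 10:09–19:44 = 9 h 35 min; less 60 min break → 8 h 35 min
Tue: 07:38–15:47 = 8 h 9 min; less 60 min break → 7 h 9 min
Wed: 09:56–19:58 = 10 h 2 min; less 60 min break → 9 h 2 min
Thu: 05:21–10:02 = 4 h 41 min; less 60 min break → 3 h 41 min
Fri: 08:57–18:04 = 9 h 7 min; less 60 min break → 8 h 7 min
Sat: 07:59–18:55 = 10 h 56 min; less 60 min break → 9 h 56 min
Sun: 10:04–19:44 = 9 h 40 min; less 60 min break → 8 h 40 min
Total: 8 h 35 min + 7 h 9 min + 9 h 2 min + 3 h 41 min + 8 h 7 min + 9 h 56 min + 8 h 40 min = 55 h 10 min.

55 h 10 min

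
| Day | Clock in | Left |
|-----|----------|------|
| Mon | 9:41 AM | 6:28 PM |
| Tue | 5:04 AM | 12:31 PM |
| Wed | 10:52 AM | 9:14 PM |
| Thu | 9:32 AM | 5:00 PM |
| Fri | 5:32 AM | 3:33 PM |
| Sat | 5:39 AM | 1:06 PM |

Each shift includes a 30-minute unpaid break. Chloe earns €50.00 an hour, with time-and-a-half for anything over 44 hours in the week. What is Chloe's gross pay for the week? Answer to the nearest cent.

Mon: 9:41 AM–6:28 PM = 8 h 47 min; less 30 min break → 8 h 17 min
Tue: 5:04 AM–12:31 PM = 7 h 27 min; less 30 min break → 6 h 57 min
Wed: 10:52 AM–9:14 PM = 10 h 22 min; less 30 min break → 9 h 52 min
Thu: 9:32 AM–5:00 PM = 7 h 28 min; less 30 min break → 6 h 58 min
Fri: 5:32 AM–3:33 PM = 10 h 1 min; less 30 min break → 9 h 31 min
Sat: 5:39 AM–1:06 PM = 7 h 27 min; less 30 min break → 6 h 57 min
Total worked: 48 h 32 min = 2912 min.
Regular 44 h 0 min = 2640 min at €50.00/h; overtime 4 h 32 min = 272 min at €75.00/h.
Pay = (2640 × €50.00 + 272 × €75.00) ÷ 60 = €2540.00.

€2540.00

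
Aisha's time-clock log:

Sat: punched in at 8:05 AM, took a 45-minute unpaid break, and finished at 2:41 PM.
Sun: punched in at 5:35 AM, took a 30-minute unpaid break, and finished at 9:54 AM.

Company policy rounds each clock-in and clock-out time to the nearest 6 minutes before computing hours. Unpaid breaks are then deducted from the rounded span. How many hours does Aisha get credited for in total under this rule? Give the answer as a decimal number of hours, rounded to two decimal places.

9.65 hours

Sat: in 8:05 AM→8:06 AM, out 2:41 PM→2:42 PM; 6 h 36 min − 45 min = 5 h 51 min
Sun: in 5:35 AM→5:36 AM, out 9:54 AM→9:54 AM; 4 h 18 min − 30 min = 3 h 48 min
Total credited: 9 h 39 min.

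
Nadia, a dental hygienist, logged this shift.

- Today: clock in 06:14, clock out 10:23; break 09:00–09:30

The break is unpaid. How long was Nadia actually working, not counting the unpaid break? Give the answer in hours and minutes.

3 h 39 min

Today: 06:14–10:23 = 4 h 9 min; less 30 min break → 3 h 39 min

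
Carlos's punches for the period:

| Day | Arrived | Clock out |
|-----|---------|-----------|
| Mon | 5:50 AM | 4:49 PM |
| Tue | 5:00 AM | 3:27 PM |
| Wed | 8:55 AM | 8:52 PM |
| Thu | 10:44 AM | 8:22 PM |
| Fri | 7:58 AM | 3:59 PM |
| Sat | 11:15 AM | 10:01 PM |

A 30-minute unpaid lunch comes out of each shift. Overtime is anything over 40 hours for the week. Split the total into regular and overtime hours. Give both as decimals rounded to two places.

Mon: 5:50 AM–4:49 PM = 10 h 59 min; less 30 min break → 10 h 29 min
Tue: 5:00 AM–3:27 PM = 10 h 27 min; less 30 min break → 9 h 57 min
Wed: 8:55 AM–8:52 PM = 11 h 57 min; less 30 min break → 11 h 27 min
Thu: 10:44 AM–8:22 PM = 9 h 38 min; less 30 min break → 9 h 8 min
Fri: 7:58 AM–3:59 PM = 8 h 1 min; less 30 min break → 7 h 31 min
Sat: 11:15 AM–10:01 PM = 10 h 46 min; less 30 min break → 10 h 16 min
Total worked: 58 h 48 min = 58.80 h.
Threshold 40 h → overtime 18 h 48 min, regular 40 h 0 min.

Regular 40.00 hours, overtime 18.80 hours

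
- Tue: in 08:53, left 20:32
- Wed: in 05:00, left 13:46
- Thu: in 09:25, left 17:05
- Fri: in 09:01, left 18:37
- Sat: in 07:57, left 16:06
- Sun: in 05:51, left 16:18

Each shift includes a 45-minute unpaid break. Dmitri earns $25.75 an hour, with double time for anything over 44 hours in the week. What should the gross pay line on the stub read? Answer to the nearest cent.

Tue: 08:53–20:32 = 11 h 39 min; less 45 min break → 10 h 54 min
Wed: 05:00–13:46 = 8 h 46 min; less 45 min break → 8 h 1 min
Thu: 09:25–17:05 = 7 h 40 min; less 45 min break → 6 h 55 min
Fri: 09:01–18:37 = 9 h 36 min; less 45 min break → 8 h 51 min
Sat: 07:57–16:06 = 8 h 9 min; less 45 min break → 7 h 24 min
Sun: 05:51–16:18 = 10 h 27 min; less 45 min break → 9 h 42 min
Total worked: 51 h 47 min = 3107 min.
Regular 44 h 0 min = 2640 min at $25.75/h; overtime 7 h 47 min = 467 min at $51.50/h.
Pay = (2640 × $25.75 + 467 × $51.50) ÷ 60 = $1533.84.

$1533.84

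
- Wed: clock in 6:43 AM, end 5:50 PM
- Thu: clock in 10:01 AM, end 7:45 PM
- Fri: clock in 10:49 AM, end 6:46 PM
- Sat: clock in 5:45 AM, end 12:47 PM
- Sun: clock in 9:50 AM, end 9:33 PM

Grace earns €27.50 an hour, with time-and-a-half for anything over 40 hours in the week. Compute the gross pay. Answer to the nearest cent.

€1411.44

Wed: 6:43 AM–5:50 PM = 11 h 7 min
Thu: 10:01 AM–7:45 PM = 9 h 44 min
Fri: 10:49 AM–6:46 PM = 7 h 57 min
Sat: 5:45 AM–12:47 PM = 7 h 2 min
Sun: 9:50 AM–9:33 PM = 11 h 43 min
Total worked: 47 h 33 min = 2853 min.
Regular 40 h 0 min = 2400 min at €27.50/h; overtime 7 h 33 min = 453 min at €41.25/h.
Pay = (2400 × €27.50 + 453 × €41.25) ÷ 60 = €1411.44.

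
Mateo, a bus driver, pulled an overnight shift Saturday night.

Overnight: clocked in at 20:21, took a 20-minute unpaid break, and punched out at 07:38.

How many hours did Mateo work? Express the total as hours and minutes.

10 h 57 min

Overnight: 20:21 → midnight = 3 h 39 min; midnight → 07:38 = 7 h 38 min; span 11 h 17 min; less 20 min break → 10 h 57 min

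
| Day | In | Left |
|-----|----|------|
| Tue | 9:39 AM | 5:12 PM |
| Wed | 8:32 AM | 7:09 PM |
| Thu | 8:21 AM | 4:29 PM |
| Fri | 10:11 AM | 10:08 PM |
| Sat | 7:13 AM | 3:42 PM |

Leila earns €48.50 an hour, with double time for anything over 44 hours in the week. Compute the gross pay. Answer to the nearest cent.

Tue: 9:39 AM–5:12 PM = 7 h 33 min
Wed: 8:32 AM–7:09 PM = 10 h 37 min
Thu: 8:21 AM–4:29 PM = 8 h 8 min
Fri: 10:11 AM–10:08 PM = 11 h 57 min
Sat: 7:13 AM–3:42 PM = 8 h 29 min
Total worked: 46 h 44 min = 2804 min.
Regular 44 h 0 min = 2640 min at €48.50/h; overtime 2 h 44 min = 164 min at €97.00/h.
Pay = (2640 × €48.50 + 164 × €97.00) ÷ 60 = €2399.13.

€2399.13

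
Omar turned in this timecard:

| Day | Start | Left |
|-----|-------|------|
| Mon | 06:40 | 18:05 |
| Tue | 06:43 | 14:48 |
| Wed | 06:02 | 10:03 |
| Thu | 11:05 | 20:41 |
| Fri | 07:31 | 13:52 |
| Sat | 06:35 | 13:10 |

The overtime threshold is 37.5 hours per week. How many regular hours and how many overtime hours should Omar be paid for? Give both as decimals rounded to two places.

Regular 37.50 hours, overtime 8.55 hours

Mon: 06:40–18:05 = 11 h 25 min
Tue: 06:43–14:48 = 8 h 5 min
Wed: 06:02–10:03 = 4 h 1 min
Thu: 11:05–20:41 = 9 h 36 min
Fri: 07:31–13:52 = 6 h 21 min
Sat: 06:35–13:10 = 6 h 35 min
Total worked: 46 h 3 min = 46.05 h.
Threshold 37.5 h → overtime 8 h 33 min, regular 37 h 30 min.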